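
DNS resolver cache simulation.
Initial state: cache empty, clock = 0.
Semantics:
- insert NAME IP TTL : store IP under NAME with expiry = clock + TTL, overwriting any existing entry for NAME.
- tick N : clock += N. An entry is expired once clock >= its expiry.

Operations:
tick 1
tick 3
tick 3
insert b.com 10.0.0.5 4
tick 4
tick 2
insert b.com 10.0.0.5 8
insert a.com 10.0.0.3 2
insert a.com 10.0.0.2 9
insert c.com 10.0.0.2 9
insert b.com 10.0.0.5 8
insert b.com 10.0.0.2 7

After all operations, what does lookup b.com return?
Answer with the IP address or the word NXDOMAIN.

Op 1: tick 1 -> clock=1.
Op 2: tick 3 -> clock=4.
Op 3: tick 3 -> clock=7.
Op 4: insert b.com -> 10.0.0.5 (expiry=7+4=11). clock=7
Op 5: tick 4 -> clock=11. purged={b.com}
Op 6: tick 2 -> clock=13.
Op 7: insert b.com -> 10.0.0.5 (expiry=13+8=21). clock=13
Op 8: insert a.com -> 10.0.0.3 (expiry=13+2=15). clock=13
Op 9: insert a.com -> 10.0.0.2 (expiry=13+9=22). clock=13
Op 10: insert c.com -> 10.0.0.2 (expiry=13+9=22). clock=13
Op 11: insert b.com -> 10.0.0.5 (expiry=13+8=21). clock=13
Op 12: insert b.com -> 10.0.0.2 (expiry=13+7=20). clock=13
lookup b.com: present, ip=10.0.0.2 expiry=20 > clock=13

Answer: 10.0.0.2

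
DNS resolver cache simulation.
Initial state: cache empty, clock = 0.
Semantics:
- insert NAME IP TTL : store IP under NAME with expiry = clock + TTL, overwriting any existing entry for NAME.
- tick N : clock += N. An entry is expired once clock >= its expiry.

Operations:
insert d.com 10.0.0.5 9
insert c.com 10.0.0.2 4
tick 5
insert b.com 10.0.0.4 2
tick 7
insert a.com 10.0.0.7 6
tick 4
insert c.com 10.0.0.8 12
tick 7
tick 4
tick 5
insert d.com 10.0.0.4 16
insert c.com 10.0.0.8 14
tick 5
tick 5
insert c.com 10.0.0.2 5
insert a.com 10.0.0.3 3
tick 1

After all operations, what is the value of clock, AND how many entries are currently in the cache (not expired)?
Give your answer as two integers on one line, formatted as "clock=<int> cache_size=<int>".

Answer: clock=43 cache_size=3

Derivation:
Op 1: insert d.com -> 10.0.0.5 (expiry=0+9=9). clock=0
Op 2: insert c.com -> 10.0.0.2 (expiry=0+4=4). clock=0
Op 3: tick 5 -> clock=5. purged={c.com}
Op 4: insert b.com -> 10.0.0.4 (expiry=5+2=7). clock=5
Op 5: tick 7 -> clock=12. purged={b.com,d.com}
Op 6: insert a.com -> 10.0.0.7 (expiry=12+6=18). clock=12
Op 7: tick 4 -> clock=16.
Op 8: insert c.com -> 10.0.0.8 (expiry=16+12=28). clock=16
Op 9: tick 7 -> clock=23. purged={a.com}
Op 10: tick 4 -> clock=27.
Op 11: tick 5 -> clock=32. purged={c.com}
Op 12: insert d.com -> 10.0.0.4 (expiry=32+16=48). clock=32
Op 13: insert c.com -> 10.0.0.8 (expiry=32+14=46). clock=32
Op 14: tick 5 -> clock=37.
Op 15: tick 5 -> clock=42.
Op 16: insert c.com -> 10.0.0.2 (expiry=42+5=47). clock=42
Op 17: insert a.com -> 10.0.0.3 (expiry=42+3=45). clock=42
Op 18: tick 1 -> clock=43.
Final clock = 43
Final cache (unexpired): {a.com,c.com,d.com} -> size=3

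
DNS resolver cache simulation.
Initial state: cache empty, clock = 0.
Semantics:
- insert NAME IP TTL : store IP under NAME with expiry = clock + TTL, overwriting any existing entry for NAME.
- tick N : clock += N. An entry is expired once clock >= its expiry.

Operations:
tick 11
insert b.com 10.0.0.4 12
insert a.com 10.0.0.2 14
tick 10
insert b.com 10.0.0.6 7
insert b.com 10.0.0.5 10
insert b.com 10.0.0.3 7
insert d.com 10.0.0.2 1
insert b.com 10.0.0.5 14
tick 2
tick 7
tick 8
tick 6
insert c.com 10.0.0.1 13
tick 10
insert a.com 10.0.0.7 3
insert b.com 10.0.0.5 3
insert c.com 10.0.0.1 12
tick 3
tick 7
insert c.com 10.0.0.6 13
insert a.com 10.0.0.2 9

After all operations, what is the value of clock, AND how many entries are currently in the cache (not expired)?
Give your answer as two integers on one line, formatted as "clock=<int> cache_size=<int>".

Answer: clock=64 cache_size=2

Derivation:
Op 1: tick 11 -> clock=11.
Op 2: insert b.com -> 10.0.0.4 (expiry=11+12=23). clock=11
Op 3: insert a.com -> 10.0.0.2 (expiry=11+14=25). clock=11
Op 4: tick 10 -> clock=21.
Op 5: insert b.com -> 10.0.0.6 (expiry=21+7=28). clock=21
Op 6: insert b.com -> 10.0.0.5 (expiry=21+10=31). clock=21
Op 7: insert b.com -> 10.0.0.3 (expiry=21+7=28). clock=21
Op 8: insert d.com -> 10.0.0.2 (expiry=21+1=22). clock=21
Op 9: insert b.com -> 10.0.0.5 (expiry=21+14=35). clock=21
Op 10: tick 2 -> clock=23. purged={d.com}
Op 11: tick 7 -> clock=30. purged={a.com}
Op 12: tick 8 -> clock=38. purged={b.com}
Op 13: tick 6 -> clock=44.
Op 14: insert c.com -> 10.0.0.1 (expiry=44+13=57). clock=44
Op 15: tick 10 -> clock=54.
Op 16: insert a.com -> 10.0.0.7 (expiry=54+3=57). clock=54
Op 17: insert b.com -> 10.0.0.5 (expiry=54+3=57). clock=54
Op 18: insert c.com -> 10.0.0.1 (expiry=54+12=66). clock=54
Op 19: tick 3 -> clock=57. purged={a.com,b.com}
Op 20: tick 7 -> clock=64.
Op 21: insert c.com -> 10.0.0.6 (expiry=64+13=77). clock=64
Op 22: insert a.com -> 10.0.0.2 (expiry=64+9=73). clock=64
Final clock = 64
Final cache (unexpired): {a.com,c.com} -> size=2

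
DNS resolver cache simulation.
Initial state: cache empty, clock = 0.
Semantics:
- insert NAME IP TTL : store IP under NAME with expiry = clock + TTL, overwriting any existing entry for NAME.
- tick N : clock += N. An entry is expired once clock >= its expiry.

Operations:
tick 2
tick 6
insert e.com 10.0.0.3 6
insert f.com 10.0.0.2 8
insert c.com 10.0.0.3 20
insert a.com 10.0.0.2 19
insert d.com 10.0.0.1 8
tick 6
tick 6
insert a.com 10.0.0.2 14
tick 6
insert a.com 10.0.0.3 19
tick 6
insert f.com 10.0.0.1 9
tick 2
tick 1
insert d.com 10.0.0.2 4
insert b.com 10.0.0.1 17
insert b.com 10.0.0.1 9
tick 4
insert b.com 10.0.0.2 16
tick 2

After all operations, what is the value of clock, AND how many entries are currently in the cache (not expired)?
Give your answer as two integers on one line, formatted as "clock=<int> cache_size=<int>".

Op 1: tick 2 -> clock=2.
Op 2: tick 6 -> clock=8.
Op 3: insert e.com -> 10.0.0.3 (expiry=8+6=14). clock=8
Op 4: insert f.com -> 10.0.0.2 (expiry=8+8=16). clock=8
Op 5: insert c.com -> 10.0.0.3 (expiry=8+20=28). clock=8
Op 6: insert a.com -> 10.0.0.2 (expiry=8+19=27). clock=8
Op 7: insert d.com -> 10.0.0.1 (expiry=8+8=16). clock=8
Op 8: tick 6 -> clock=14. purged={e.com}
Op 9: tick 6 -> clock=20. purged={d.com,f.com}
Op 10: insert a.com -> 10.0.0.2 (expiry=20+14=34). clock=20
Op 11: tick 6 -> clock=26.
Op 12: insert a.com -> 10.0.0.3 (expiry=26+19=45). clock=26
Op 13: tick 6 -> clock=32. purged={c.com}
Op 14: insert f.com -> 10.0.0.1 (expiry=32+9=41). clock=32
Op 15: tick 2 -> clock=34.
Op 16: tick 1 -> clock=35.
Op 17: insert d.com -> 10.0.0.2 (expiry=35+4=39). clock=35
Op 18: insert b.com -> 10.0.0.1 (expiry=35+17=52). clock=35
Op 19: insert b.com -> 10.0.0.1 (expiry=35+9=44). clock=35
Op 20: tick 4 -> clock=39. purged={d.com}
Op 21: insert b.com -> 10.0.0.2 (expiry=39+16=55). clock=39
Op 22: tick 2 -> clock=41. purged={f.com}
Final clock = 41
Final cache (unexpired): {a.com,b.com} -> size=2

Answer: clock=41 cache_size=2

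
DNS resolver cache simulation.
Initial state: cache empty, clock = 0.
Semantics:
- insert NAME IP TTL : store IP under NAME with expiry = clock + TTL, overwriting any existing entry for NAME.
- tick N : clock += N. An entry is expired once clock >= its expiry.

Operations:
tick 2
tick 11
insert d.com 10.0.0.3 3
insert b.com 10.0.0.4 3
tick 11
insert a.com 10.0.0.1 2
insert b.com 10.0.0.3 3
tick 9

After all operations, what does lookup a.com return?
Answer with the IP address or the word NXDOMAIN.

Answer: NXDOMAIN

Derivation:
Op 1: tick 2 -> clock=2.
Op 2: tick 11 -> clock=13.
Op 3: insert d.com -> 10.0.0.3 (expiry=13+3=16). clock=13
Op 4: insert b.com -> 10.0.0.4 (expiry=13+3=16). clock=13
Op 5: tick 11 -> clock=24. purged={b.com,d.com}
Op 6: insert a.com -> 10.0.0.1 (expiry=24+2=26). clock=24
Op 7: insert b.com -> 10.0.0.3 (expiry=24+3=27). clock=24
Op 8: tick 9 -> clock=33. purged={a.com,b.com}
lookup a.com: not in cache (expired or never inserted)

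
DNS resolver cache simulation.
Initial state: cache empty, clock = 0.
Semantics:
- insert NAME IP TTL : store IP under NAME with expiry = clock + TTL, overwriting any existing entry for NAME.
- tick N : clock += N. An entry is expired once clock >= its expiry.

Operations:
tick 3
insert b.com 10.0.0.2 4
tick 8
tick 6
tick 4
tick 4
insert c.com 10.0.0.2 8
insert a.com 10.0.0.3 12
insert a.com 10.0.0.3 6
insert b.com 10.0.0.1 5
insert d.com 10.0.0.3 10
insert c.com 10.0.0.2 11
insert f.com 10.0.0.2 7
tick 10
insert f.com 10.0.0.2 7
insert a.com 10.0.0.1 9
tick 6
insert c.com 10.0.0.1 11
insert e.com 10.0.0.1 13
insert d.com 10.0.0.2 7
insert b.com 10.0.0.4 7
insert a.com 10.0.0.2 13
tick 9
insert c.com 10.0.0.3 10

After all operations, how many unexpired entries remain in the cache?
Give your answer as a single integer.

Op 1: tick 3 -> clock=3.
Op 2: insert b.com -> 10.0.0.2 (expiry=3+4=7). clock=3
Op 3: tick 8 -> clock=11. purged={b.com}
Op 4: tick 6 -> clock=17.
Op 5: tick 4 -> clock=21.
Op 6: tick 4 -> clock=25.
Op 7: insert c.com -> 10.0.0.2 (expiry=25+8=33). clock=25
Op 8: insert a.com -> 10.0.0.3 (expiry=25+12=37). clock=25
Op 9: insert a.com -> 10.0.0.3 (expiry=25+6=31). clock=25
Op 10: insert b.com -> 10.0.0.1 (expiry=25+5=30). clock=25
Op 11: insert d.com -> 10.0.0.3 (expiry=25+10=35). clock=25
Op 12: insert c.com -> 10.0.0.2 (expiry=25+11=36). clock=25
Op 13: insert f.com -> 10.0.0.2 (expiry=25+7=32). clock=25
Op 14: tick 10 -> clock=35. purged={a.com,b.com,d.com,f.com}
Op 15: insert f.com -> 10.0.0.2 (expiry=35+7=42). clock=35
Op 16: insert a.com -> 10.0.0.1 (expiry=35+9=44). clock=35
Op 17: tick 6 -> clock=41. purged={c.com}
Op 18: insert c.com -> 10.0.0.1 (expiry=41+11=52). clock=41
Op 19: insert e.com -> 10.0.0.1 (expiry=41+13=54). clock=41
Op 20: insert d.com -> 10.0.0.2 (expiry=41+7=48). clock=41
Op 21: insert b.com -> 10.0.0.4 (expiry=41+7=48). clock=41
Op 22: insert a.com -> 10.0.0.2 (expiry=41+13=54). clock=41
Op 23: tick 9 -> clock=50. purged={b.com,d.com,f.com}
Op 24: insert c.com -> 10.0.0.3 (expiry=50+10=60). clock=50
Final cache (unexpired): {a.com,c.com,e.com} -> size=3

Answer: 3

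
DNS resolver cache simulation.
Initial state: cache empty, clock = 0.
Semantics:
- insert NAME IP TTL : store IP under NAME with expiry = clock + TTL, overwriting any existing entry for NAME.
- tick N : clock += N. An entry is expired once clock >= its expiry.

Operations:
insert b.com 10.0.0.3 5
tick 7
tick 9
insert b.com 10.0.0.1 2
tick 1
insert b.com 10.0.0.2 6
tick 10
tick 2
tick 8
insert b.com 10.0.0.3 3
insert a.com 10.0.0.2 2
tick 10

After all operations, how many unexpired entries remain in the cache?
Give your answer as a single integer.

Op 1: insert b.com -> 10.0.0.3 (expiry=0+5=5). clock=0
Op 2: tick 7 -> clock=7. purged={b.com}
Op 3: tick 9 -> clock=16.
Op 4: insert b.com -> 10.0.0.1 (expiry=16+2=18). clock=16
Op 5: tick 1 -> clock=17.
Op 6: insert b.com -> 10.0.0.2 (expiry=17+6=23). clock=17
Op 7: tick 10 -> clock=27. purged={b.com}
Op 8: tick 2 -> clock=29.
Op 9: tick 8 -> clock=37.
Op 10: insert b.com -> 10.0.0.3 (expiry=37+3=40). clock=37
Op 11: insert a.com -> 10.0.0.2 (expiry=37+2=39). clock=37
Op 12: tick 10 -> clock=47. purged={a.com,b.com}
Final cache (unexpired): {} -> size=0

Answer: 0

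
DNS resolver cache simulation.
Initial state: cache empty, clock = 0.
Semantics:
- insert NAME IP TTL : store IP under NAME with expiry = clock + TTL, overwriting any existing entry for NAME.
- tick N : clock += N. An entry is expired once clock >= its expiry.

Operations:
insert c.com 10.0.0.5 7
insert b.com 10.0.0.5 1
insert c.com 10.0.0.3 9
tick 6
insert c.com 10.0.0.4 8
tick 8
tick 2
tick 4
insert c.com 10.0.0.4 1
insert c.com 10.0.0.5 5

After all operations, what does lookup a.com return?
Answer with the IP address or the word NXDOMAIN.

Op 1: insert c.com -> 10.0.0.5 (expiry=0+7=7). clock=0
Op 2: insert b.com -> 10.0.0.5 (expiry=0+1=1). clock=0
Op 3: insert c.com -> 10.0.0.3 (expiry=0+9=9). clock=0
Op 4: tick 6 -> clock=6. purged={b.com}
Op 5: insert c.com -> 10.0.0.4 (expiry=6+8=14). clock=6
Op 6: tick 8 -> clock=14. purged={c.com}
Op 7: tick 2 -> clock=16.
Op 8: tick 4 -> clock=20.
Op 9: insert c.com -> 10.0.0.4 (expiry=20+1=21). clock=20
Op 10: insert c.com -> 10.0.0.5 (expiry=20+5=25). clock=20
lookup a.com: not in cache (expired or never inserted)

Answer: NXDOMAIN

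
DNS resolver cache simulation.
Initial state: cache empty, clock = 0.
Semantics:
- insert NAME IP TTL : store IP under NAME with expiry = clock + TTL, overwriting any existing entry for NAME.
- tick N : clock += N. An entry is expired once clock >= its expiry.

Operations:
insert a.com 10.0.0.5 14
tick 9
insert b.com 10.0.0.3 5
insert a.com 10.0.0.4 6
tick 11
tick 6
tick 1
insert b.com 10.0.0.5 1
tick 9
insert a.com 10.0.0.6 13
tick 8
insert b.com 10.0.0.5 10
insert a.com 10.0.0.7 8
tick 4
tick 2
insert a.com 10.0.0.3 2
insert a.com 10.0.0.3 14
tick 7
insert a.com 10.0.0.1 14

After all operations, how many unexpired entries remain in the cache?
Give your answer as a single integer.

Op 1: insert a.com -> 10.0.0.5 (expiry=0+14=14). clock=0
Op 2: tick 9 -> clock=9.
Op 3: insert b.com -> 10.0.0.3 (expiry=9+5=14). clock=9
Op 4: insert a.com -> 10.0.0.4 (expiry=9+6=15). clock=9
Op 5: tick 11 -> clock=20. purged={a.com,b.com}
Op 6: tick 6 -> clock=26.
Op 7: tick 1 -> clock=27.
Op 8: insert b.com -> 10.0.0.5 (expiry=27+1=28). clock=27
Op 9: tick 9 -> clock=36. purged={b.com}
Op 10: insert a.com -> 10.0.0.6 (expiry=36+13=49). clock=36
Op 11: tick 8 -> clock=44.
Op 12: insert b.com -> 10.0.0.5 (expiry=44+10=54). clock=44
Op 13: insert a.com -> 10.0.0.7 (expiry=44+8=52). clock=44
Op 14: tick 4 -> clock=48.
Op 15: tick 2 -> clock=50.
Op 16: insert a.com -> 10.0.0.3 (expiry=50+2=52). clock=50
Op 17: insert a.com -> 10.0.0.3 (expiry=50+14=64). clock=50
Op 18: tick 7 -> clock=57. purged={b.com}
Op 19: insert a.com -> 10.0.0.1 (expiry=57+14=71). clock=57
Final cache (unexpired): {a.com} -> size=1

Answer: 1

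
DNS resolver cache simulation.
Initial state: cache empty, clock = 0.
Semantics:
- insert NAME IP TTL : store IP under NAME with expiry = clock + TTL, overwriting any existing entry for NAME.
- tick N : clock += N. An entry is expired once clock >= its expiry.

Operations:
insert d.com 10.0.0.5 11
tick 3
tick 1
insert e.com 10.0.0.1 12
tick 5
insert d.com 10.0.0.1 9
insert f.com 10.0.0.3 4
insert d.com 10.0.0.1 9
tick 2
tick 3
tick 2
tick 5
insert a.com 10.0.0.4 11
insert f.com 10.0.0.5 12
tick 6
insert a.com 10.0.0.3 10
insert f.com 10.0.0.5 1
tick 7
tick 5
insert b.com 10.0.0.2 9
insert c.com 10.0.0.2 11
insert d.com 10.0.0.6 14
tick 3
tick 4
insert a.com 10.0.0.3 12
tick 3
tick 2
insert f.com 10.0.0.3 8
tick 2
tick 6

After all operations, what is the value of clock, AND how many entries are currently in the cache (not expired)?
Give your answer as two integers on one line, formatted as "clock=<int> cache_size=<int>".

Answer: clock=59 cache_size=0

Derivation:
Op 1: insert d.com -> 10.0.0.5 (expiry=0+11=11). clock=0
Op 2: tick 3 -> clock=3.
Op 3: tick 1 -> clock=4.
Op 4: insert e.com -> 10.0.0.1 (expiry=4+12=16). clock=4
Op 5: tick 5 -> clock=9.
Op 6: insert d.com -> 10.0.0.1 (expiry=9+9=18). clock=9
Op 7: insert f.com -> 10.0.0.3 (expiry=9+4=13). clock=9
Op 8: insert d.com -> 10.0.0.1 (expiry=9+9=18). clock=9
Op 9: tick 2 -> clock=11.
Op 10: tick 3 -> clock=14. purged={f.com}
Op 11: tick 2 -> clock=16. purged={e.com}
Op 12: tick 5 -> clock=21. purged={d.com}
Op 13: insert a.com -> 10.0.0.4 (expiry=21+11=32). clock=21
Op 14: insert f.com -> 10.0.0.5 (expiry=21+12=33). clock=21
Op 15: tick 6 -> clock=27.
Op 16: insert a.com -> 10.0.0.3 (expiry=27+10=37). clock=27
Op 17: insert f.com -> 10.0.0.5 (expiry=27+1=28). clock=27
Op 18: tick 7 -> clock=34. purged={f.com}
Op 19: tick 5 -> clock=39. purged={a.com}
Op 20: insert b.com -> 10.0.0.2 (expiry=39+9=48). clock=39
Op 21: insert c.com -> 10.0.0.2 (expiry=39+11=50). clock=39
Op 22: insert d.com -> 10.0.0.6 (expiry=39+14=53). clock=39
Op 23: tick 3 -> clock=42.
Op 24: tick 4 -> clock=46.
Op 25: insert a.com -> 10.0.0.3 (expiry=46+12=58). clock=46
Op 26: tick 3 -> clock=49. purged={b.com}
Op 27: tick 2 -> clock=51. purged={c.com}
Op 28: insert f.com -> 10.0.0.3 (expiry=51+8=59). clock=51
Op 29: tick 2 -> clock=53. purged={d.com}
Op 30: tick 6 -> clock=59. purged={a.com,f.com}
Final clock = 59
Final cache (unexpired): {} -> size=0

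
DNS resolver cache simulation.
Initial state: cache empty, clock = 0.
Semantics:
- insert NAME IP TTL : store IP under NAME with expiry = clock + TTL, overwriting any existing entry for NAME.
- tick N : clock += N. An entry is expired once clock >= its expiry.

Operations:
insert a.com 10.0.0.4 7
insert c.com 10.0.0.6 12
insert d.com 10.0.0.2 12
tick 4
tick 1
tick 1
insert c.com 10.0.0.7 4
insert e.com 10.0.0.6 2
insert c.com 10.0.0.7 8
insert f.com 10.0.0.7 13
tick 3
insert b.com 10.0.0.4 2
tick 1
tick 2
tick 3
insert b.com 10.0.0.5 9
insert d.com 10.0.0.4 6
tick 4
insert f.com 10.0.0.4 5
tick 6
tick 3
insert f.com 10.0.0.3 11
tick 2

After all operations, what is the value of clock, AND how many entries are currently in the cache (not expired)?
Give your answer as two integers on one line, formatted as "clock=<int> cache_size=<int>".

Answer: clock=30 cache_size=1

Derivation:
Op 1: insert a.com -> 10.0.0.4 (expiry=0+7=7). clock=0
Op 2: insert c.com -> 10.0.0.6 (expiry=0+12=12). clock=0
Op 3: insert d.com -> 10.0.0.2 (expiry=0+12=12). clock=0
Op 4: tick 4 -> clock=4.
Op 5: tick 1 -> clock=5.
Op 6: tick 1 -> clock=6.
Op 7: insert c.com -> 10.0.0.7 (expiry=6+4=10). clock=6
Op 8: insert e.com -> 10.0.0.6 (expiry=6+2=8). clock=6
Op 9: insert c.com -> 10.0.0.7 (expiry=6+8=14). clock=6
Op 10: insert f.com -> 10.0.0.7 (expiry=6+13=19). clock=6
Op 11: tick 3 -> clock=9. purged={a.com,e.com}
Op 12: insert b.com -> 10.0.0.4 (expiry=9+2=11). clock=9
Op 13: tick 1 -> clock=10.
Op 14: tick 2 -> clock=12. purged={b.com,d.com}
Op 15: tick 3 -> clock=15. purged={c.com}
Op 16: insert b.com -> 10.0.0.5 (expiry=15+9=24). clock=15
Op 17: insert d.com -> 10.0.0.4 (expiry=15+6=21). clock=15
Op 18: tick 4 -> clock=19. purged={f.com}
Op 19: insert f.com -> 10.0.0.4 (expiry=19+5=24). clock=19
Op 20: tick 6 -> clock=25. purged={b.com,d.com,f.com}
Op 21: tick 3 -> clock=28.
Op 22: insert f.com -> 10.0.0.3 (expiry=28+11=39). clock=28
Op 23: tick 2 -> clock=30.
Final clock = 30
Final cache (unexpired): {f.com} -> size=1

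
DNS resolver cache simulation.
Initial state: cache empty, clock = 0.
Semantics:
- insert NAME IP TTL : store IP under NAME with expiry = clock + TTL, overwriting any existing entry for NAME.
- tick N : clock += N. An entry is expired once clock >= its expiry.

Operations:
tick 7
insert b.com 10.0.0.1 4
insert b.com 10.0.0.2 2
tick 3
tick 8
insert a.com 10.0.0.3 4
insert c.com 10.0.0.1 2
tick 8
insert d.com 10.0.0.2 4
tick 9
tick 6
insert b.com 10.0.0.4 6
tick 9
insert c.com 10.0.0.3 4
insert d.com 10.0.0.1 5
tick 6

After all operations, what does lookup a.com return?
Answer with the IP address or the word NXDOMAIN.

Answer: NXDOMAIN

Derivation:
Op 1: tick 7 -> clock=7.
Op 2: insert b.com -> 10.0.0.1 (expiry=7+4=11). clock=7
Op 3: insert b.com -> 10.0.0.2 (expiry=7+2=9). clock=7
Op 4: tick 3 -> clock=10. purged={b.com}
Op 5: tick 8 -> clock=18.
Op 6: insert a.com -> 10.0.0.3 (expiry=18+4=22). clock=18
Op 7: insert c.com -> 10.0.0.1 (expiry=18+2=20). clock=18
Op 8: tick 8 -> clock=26. purged={a.com,c.com}
Op 9: insert d.com -> 10.0.0.2 (expiry=26+4=30). clock=26
Op 10: tick 9 -> clock=35. purged={d.com}
Op 11: tick 6 -> clock=41.
Op 12: insert b.com -> 10.0.0.4 (expiry=41+6=47). clock=41
Op 13: tick 9 -> clock=50. purged={b.com}
Op 14: insert c.com -> 10.0.0.3 (expiry=50+4=54). clock=50
Op 15: insert d.com -> 10.0.0.1 (expiry=50+5=55). clock=50
Op 16: tick 6 -> clock=56. purged={c.com,d.com}
lookup a.com: not in cache (expired or never inserted)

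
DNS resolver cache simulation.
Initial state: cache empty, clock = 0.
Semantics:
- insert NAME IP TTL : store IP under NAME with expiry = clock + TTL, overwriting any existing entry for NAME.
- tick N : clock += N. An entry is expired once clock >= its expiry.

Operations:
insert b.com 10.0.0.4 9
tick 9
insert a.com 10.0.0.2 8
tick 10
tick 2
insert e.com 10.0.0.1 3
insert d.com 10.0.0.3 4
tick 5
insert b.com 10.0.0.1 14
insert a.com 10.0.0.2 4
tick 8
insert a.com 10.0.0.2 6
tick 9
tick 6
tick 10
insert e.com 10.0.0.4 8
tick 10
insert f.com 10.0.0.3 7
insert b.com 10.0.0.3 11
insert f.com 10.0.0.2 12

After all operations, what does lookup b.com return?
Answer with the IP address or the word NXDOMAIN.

Answer: 10.0.0.3

Derivation:
Op 1: insert b.com -> 10.0.0.4 (expiry=0+9=9). clock=0
Op 2: tick 9 -> clock=9. purged={b.com}
Op 3: insert a.com -> 10.0.0.2 (expiry=9+8=17). clock=9
Op 4: tick 10 -> clock=19. purged={a.com}
Op 5: tick 2 -> clock=21.
Op 6: insert e.com -> 10.0.0.1 (expiry=21+3=24). clock=21
Op 7: insert d.com -> 10.0.0.3 (expiry=21+4=25). clock=21
Op 8: tick 5 -> clock=26. purged={d.com,e.com}
Op 9: insert b.com -> 10.0.0.1 (expiry=26+14=40). clock=26
Op 10: insert a.com -> 10.0.0.2 (expiry=26+4=30). clock=26
Op 11: tick 8 -> clock=34. purged={a.com}
Op 12: insert a.com -> 10.0.0.2 (expiry=34+6=40). clock=34
Op 13: tick 9 -> clock=43. purged={a.com,b.com}
Op 14: tick 6 -> clock=49.
Op 15: tick 10 -> clock=59.
Op 16: insert e.com -> 10.0.0.4 (expiry=59+8=67). clock=59
Op 17: tick 10 -> clock=69. purged={e.com}
Op 18: insert f.com -> 10.0.0.3 (expiry=69+7=76). clock=69
Op 19: insert b.com -> 10.0.0.3 (expiry=69+11=80). clock=69
Op 20: insert f.com -> 10.0.0.2 (expiry=69+12=81). clock=69
lookup b.com: present, ip=10.0.0.3 expiry=80 > clock=69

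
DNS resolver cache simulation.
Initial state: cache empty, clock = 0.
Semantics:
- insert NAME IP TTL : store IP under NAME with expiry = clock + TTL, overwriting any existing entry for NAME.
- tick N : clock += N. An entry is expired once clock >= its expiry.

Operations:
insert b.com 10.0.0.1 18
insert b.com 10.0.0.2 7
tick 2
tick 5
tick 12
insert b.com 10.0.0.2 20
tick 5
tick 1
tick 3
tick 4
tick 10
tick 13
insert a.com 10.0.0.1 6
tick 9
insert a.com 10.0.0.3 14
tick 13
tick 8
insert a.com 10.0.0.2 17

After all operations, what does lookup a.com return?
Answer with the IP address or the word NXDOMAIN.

Answer: 10.0.0.2

Derivation:
Op 1: insert b.com -> 10.0.0.1 (expiry=0+18=18). clock=0
Op 2: insert b.com -> 10.0.0.2 (expiry=0+7=7). clock=0
Op 3: tick 2 -> clock=2.
Op 4: tick 5 -> clock=7. purged={b.com}
Op 5: tick 12 -> clock=19.
Op 6: insert b.com -> 10.0.0.2 (expiry=19+20=39). clock=19
Op 7: tick 5 -> clock=24.
Op 8: tick 1 -> clock=25.
Op 9: tick 3 -> clock=28.
Op 10: tick 4 -> clock=32.
Op 11: tick 10 -> clock=42. purged={b.com}
Op 12: tick 13 -> clock=55.
Op 13: insert a.com -> 10.0.0.1 (expiry=55+6=61). clock=55
Op 14: tick 9 -> clock=64. purged={a.com}
Op 15: insert a.com -> 10.0.0.3 (expiry=64+14=78). clock=64
Op 16: tick 13 -> clock=77.
Op 17: tick 8 -> clock=85. purged={a.com}
Op 18: insert a.com -> 10.0.0.2 (expiry=85+17=102). clock=85
lookup a.com: present, ip=10.0.0.2 expiry=102 > clock=85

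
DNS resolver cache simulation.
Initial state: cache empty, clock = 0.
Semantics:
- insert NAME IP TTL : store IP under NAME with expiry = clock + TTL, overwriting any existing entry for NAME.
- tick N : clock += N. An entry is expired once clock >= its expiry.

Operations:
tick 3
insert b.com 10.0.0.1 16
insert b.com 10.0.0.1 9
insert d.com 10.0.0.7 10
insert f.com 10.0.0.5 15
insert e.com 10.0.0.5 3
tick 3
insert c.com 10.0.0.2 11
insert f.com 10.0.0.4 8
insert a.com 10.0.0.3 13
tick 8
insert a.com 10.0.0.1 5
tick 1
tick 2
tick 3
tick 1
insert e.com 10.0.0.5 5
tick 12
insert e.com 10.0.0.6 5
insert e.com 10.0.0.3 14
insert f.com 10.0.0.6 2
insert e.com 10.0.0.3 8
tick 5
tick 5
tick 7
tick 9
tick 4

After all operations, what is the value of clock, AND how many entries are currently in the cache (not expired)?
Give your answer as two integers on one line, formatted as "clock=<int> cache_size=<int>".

Answer: clock=63 cache_size=0

Derivation:
Op 1: tick 3 -> clock=3.
Op 2: insert b.com -> 10.0.0.1 (expiry=3+16=19). clock=3
Op 3: insert b.com -> 10.0.0.1 (expiry=3+9=12). clock=3
Op 4: insert d.com -> 10.0.0.7 (expiry=3+10=13). clock=3
Op 5: insert f.com -> 10.0.0.5 (expiry=3+15=18). clock=3
Op 6: insert e.com -> 10.0.0.5 (expiry=3+3=6). clock=3
Op 7: tick 3 -> clock=6. purged={e.com}
Op 8: insert c.com -> 10.0.0.2 (expiry=6+11=17). clock=6
Op 9: insert f.com -> 10.0.0.4 (expiry=6+8=14). clock=6
Op 10: insert a.com -> 10.0.0.3 (expiry=6+13=19). clock=6
Op 11: tick 8 -> clock=14. purged={b.com,d.com,f.com}
Op 12: insert a.com -> 10.0.0.1 (expiry=14+5=19). clock=14
Op 13: tick 1 -> clock=15.
Op 14: tick 2 -> clock=17. purged={c.com}
Op 15: tick 3 -> clock=20. purged={a.com}
Op 16: tick 1 -> clock=21.
Op 17: insert e.com -> 10.0.0.5 (expiry=21+5=26). clock=21
Op 18: tick 12 -> clock=33. purged={e.com}
Op 19: insert e.com -> 10.0.0.6 (expiry=33+5=38). clock=33
Op 20: insert e.com -> 10.0.0.3 (expiry=33+14=47). clock=33
Op 21: insert f.com -> 10.0.0.6 (expiry=33+2=35). clock=33
Op 22: insert e.com -> 10.0.0.3 (expiry=33+8=41). clock=33
Op 23: tick 5 -> clock=38. purged={f.com}
Op 24: tick 5 -> clock=43. purged={e.com}
Op 25: tick 7 -> clock=50.
Op 26: tick 9 -> clock=59.
Op 27: tick 4 -> clock=63.
Final clock = 63
Final cache (unexpired): {} -> size=0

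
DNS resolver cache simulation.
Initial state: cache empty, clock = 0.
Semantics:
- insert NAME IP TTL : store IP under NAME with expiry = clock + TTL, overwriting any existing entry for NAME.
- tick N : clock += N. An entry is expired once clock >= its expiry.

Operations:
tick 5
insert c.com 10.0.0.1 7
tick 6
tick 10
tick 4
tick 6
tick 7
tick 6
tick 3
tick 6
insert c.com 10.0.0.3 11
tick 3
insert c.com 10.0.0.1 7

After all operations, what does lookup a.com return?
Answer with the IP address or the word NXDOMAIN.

Answer: NXDOMAIN

Derivation:
Op 1: tick 5 -> clock=5.
Op 2: insert c.com -> 10.0.0.1 (expiry=5+7=12). clock=5
Op 3: tick 6 -> clock=11.
Op 4: tick 10 -> clock=21. purged={c.com}
Op 5: tick 4 -> clock=25.
Op 6: tick 6 -> clock=31.
Op 7: tick 7 -> clock=38.
Op 8: tick 6 -> clock=44.
Op 9: tick 3 -> clock=47.
Op 10: tick 6 -> clock=53.
Op 11: insert c.com -> 10.0.0.3 (expiry=53+11=64). clock=53
Op 12: tick 3 -> clock=56.
Op 13: insert c.com -> 10.0.0.1 (expiry=56+7=63). clock=56
lookup a.com: not in cache (expired or never inserted)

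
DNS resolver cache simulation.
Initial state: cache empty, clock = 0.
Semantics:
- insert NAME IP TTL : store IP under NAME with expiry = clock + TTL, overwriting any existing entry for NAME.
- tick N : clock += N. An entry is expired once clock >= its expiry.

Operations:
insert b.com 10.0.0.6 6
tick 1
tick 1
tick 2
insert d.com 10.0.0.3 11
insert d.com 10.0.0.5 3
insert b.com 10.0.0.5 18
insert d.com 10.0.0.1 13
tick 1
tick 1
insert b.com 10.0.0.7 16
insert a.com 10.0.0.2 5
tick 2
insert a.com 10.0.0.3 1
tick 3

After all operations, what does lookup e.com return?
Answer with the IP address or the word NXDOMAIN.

Op 1: insert b.com -> 10.0.0.6 (expiry=0+6=6). clock=0
Op 2: tick 1 -> clock=1.
Op 3: tick 1 -> clock=2.
Op 4: tick 2 -> clock=4.
Op 5: insert d.com -> 10.0.0.3 (expiry=4+11=15). clock=4
Op 6: insert d.com -> 10.0.0.5 (expiry=4+3=7). clock=4
Op 7: insert b.com -> 10.0.0.5 (expiry=4+18=22). clock=4
Op 8: insert d.com -> 10.0.0.1 (expiry=4+13=17). clock=4
Op 9: tick 1 -> clock=5.
Op 10: tick 1 -> clock=6.
Op 11: insert b.com -> 10.0.0.7 (expiry=6+16=22). clock=6
Op 12: insert a.com -> 10.0.0.2 (expiry=6+5=11). clock=6
Op 13: tick 2 -> clock=8.
Op 14: insert a.com -> 10.0.0.3 (expiry=8+1=9). clock=8
Op 15: tick 3 -> clock=11. purged={a.com}
lookup e.com: not in cache (expired or never inserted)

Answer: NXDOMAIN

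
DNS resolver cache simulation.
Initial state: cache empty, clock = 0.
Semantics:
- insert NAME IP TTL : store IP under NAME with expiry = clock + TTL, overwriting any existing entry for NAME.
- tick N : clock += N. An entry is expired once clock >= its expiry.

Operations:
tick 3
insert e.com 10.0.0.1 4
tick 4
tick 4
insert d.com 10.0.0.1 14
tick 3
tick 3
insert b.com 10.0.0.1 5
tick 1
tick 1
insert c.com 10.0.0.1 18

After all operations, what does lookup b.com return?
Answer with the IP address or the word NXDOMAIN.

Answer: 10.0.0.1

Derivation:
Op 1: tick 3 -> clock=3.
Op 2: insert e.com -> 10.0.0.1 (expiry=3+4=7). clock=3
Op 3: tick 4 -> clock=7. purged={e.com}
Op 4: tick 4 -> clock=11.
Op 5: insert d.com -> 10.0.0.1 (expiry=11+14=25). clock=11
Op 6: tick 3 -> clock=14.
Op 7: tick 3 -> clock=17.
Op 8: insert b.com -> 10.0.0.1 (expiry=17+5=22). clock=17
Op 9: tick 1 -> clock=18.
Op 10: tick 1 -> clock=19.
Op 11: insert c.com -> 10.0.0.1 (expiry=19+18=37). clock=19
lookup b.com: present, ip=10.0.0.1 expiry=22 > clock=19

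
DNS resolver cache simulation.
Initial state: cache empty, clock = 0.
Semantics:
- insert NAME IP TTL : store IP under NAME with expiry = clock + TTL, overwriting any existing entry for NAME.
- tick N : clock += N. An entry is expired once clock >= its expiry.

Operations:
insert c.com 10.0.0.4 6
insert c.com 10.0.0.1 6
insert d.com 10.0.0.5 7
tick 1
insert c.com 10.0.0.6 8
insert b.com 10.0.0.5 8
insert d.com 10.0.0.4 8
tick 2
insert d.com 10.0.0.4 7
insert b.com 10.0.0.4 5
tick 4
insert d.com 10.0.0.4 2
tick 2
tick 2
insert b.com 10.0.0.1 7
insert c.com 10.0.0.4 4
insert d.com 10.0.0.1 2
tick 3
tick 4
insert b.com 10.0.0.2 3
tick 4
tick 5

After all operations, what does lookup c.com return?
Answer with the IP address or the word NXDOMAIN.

Op 1: insert c.com -> 10.0.0.4 (expiry=0+6=6). clock=0
Op 2: insert c.com -> 10.0.0.1 (expiry=0+6=6). clock=0
Op 3: insert d.com -> 10.0.0.5 (expiry=0+7=7). clock=0
Op 4: tick 1 -> clock=1.
Op 5: insert c.com -> 10.0.0.6 (expiry=1+8=9). clock=1
Op 6: insert b.com -> 10.0.0.5 (expiry=1+8=9). clock=1
Op 7: insert d.com -> 10.0.0.4 (expiry=1+8=9). clock=1
Op 8: tick 2 -> clock=3.
Op 9: insert d.com -> 10.0.0.4 (expiry=3+7=10). clock=3
Op 10: insert b.com -> 10.0.0.4 (expiry=3+5=8). clock=3
Op 11: tick 4 -> clock=7.
Op 12: insert d.com -> 10.0.0.4 (expiry=7+2=9). clock=7
Op 13: tick 2 -> clock=9. purged={b.com,c.com,d.com}
Op 14: tick 2 -> clock=11.
Op 15: insert b.com -> 10.0.0.1 (expiry=11+7=18). clock=11
Op 16: insert c.com -> 10.0.0.4 (expiry=11+4=15). clock=11
Op 17: insert d.com -> 10.0.0.1 (expiry=11+2=13). clock=11
Op 18: tick 3 -> clock=14. purged={d.com}
Op 19: tick 4 -> clock=18. purged={b.com,c.com}
Op 20: insert b.com -> 10.0.0.2 (expiry=18+3=21). clock=18
Op 21: tick 4 -> clock=22. purged={b.com}
Op 22: tick 5 -> clock=27.
lookup c.com: not in cache (expired or never inserted)

Answer: NXDOMAIN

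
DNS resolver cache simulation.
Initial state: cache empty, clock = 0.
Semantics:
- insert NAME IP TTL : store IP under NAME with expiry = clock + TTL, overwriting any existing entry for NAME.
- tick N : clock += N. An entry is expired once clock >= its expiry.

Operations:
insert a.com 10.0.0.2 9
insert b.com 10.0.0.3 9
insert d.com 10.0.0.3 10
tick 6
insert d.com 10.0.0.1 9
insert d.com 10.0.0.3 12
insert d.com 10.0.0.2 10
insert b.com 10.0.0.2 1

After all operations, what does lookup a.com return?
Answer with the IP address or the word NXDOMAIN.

Op 1: insert a.com -> 10.0.0.2 (expiry=0+9=9). clock=0
Op 2: insert b.com -> 10.0.0.3 (expiry=0+9=9). clock=0
Op 3: insert d.com -> 10.0.0.3 (expiry=0+10=10). clock=0
Op 4: tick 6 -> clock=6.
Op 5: insert d.com -> 10.0.0.1 (expiry=6+9=15). clock=6
Op 6: insert d.com -> 10.0.0.3 (expiry=6+12=18). clock=6
Op 7: insert d.com -> 10.0.0.2 (expiry=6+10=16). clock=6
Op 8: insert b.com -> 10.0.0.2 (expiry=6+1=7). clock=6
lookup a.com: present, ip=10.0.0.2 expiry=9 > clock=6

Answer: 10.0.0.2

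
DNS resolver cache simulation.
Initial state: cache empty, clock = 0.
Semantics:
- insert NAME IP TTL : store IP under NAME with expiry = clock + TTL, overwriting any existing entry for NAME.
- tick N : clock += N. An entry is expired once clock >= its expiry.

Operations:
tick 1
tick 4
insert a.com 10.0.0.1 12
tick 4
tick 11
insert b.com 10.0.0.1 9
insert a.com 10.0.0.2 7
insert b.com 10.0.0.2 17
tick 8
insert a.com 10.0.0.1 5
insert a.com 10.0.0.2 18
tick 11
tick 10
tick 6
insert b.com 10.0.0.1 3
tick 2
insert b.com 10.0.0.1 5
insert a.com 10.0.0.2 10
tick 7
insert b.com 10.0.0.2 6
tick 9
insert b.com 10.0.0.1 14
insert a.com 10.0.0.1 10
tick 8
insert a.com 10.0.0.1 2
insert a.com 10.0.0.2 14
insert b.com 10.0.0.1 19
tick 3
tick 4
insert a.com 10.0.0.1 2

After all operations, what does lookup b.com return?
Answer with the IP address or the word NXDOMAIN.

Answer: 10.0.0.1

Derivation:
Op 1: tick 1 -> clock=1.
Op 2: tick 4 -> clock=5.
Op 3: insert a.com -> 10.0.0.1 (expiry=5+12=17). clock=5
Op 4: tick 4 -> clock=9.
Op 5: tick 11 -> clock=20. purged={a.com}
Op 6: insert b.com -> 10.0.0.1 (expiry=20+9=29). clock=20
Op 7: insert a.com -> 10.0.0.2 (expiry=20+7=27). clock=20
Op 8: insert b.com -> 10.0.0.2 (expiry=20+17=37). clock=20
Op 9: tick 8 -> clock=28. purged={a.com}
Op 10: insert a.com -> 10.0.0.1 (expiry=28+5=33). clock=28
Op 11: insert a.com -> 10.0.0.2 (expiry=28+18=46). clock=28
Op 12: tick 11 -> clock=39. purged={b.com}
Op 13: tick 10 -> clock=49. purged={a.com}
Op 14: tick 6 -> clock=55.
Op 15: insert b.com -> 10.0.0.1 (expiry=55+3=58). clock=55
Op 16: tick 2 -> clock=57.
Op 17: insert b.com -> 10.0.0.1 (expiry=57+5=62). clock=57
Op 18: insert a.com -> 10.0.0.2 (expiry=57+10=67). clock=57
Op 19: tick 7 -> clock=64. purged={b.com}
Op 20: insert b.com -> 10.0.0.2 (expiry=64+6=70). clock=64
Op 21: tick 9 -> clock=73. purged={a.com,b.com}
Op 22: insert b.com -> 10.0.0.1 (expiry=73+14=87). clock=73
Op 23: insert a.com -> 10.0.0.1 (expiry=73+10=83). clock=73
Op 24: tick 8 -> clock=81.
Op 25: insert a.com -> 10.0.0.1 (expiry=81+2=83). clock=81
Op 26: insert a.com -> 10.0.0.2 (expiry=81+14=95). clock=81
Op 27: insert b.com -> 10.0.0.1 (expiry=81+19=100). clock=81
Op 28: tick 3 -> clock=84.
Op 29: tick 4 -> clock=88.
Op 30: insert a.com -> 10.0.0.1 (expiry=88+2=90). clock=88
lookup b.com: present, ip=10.0.0.1 expiry=100 > clock=88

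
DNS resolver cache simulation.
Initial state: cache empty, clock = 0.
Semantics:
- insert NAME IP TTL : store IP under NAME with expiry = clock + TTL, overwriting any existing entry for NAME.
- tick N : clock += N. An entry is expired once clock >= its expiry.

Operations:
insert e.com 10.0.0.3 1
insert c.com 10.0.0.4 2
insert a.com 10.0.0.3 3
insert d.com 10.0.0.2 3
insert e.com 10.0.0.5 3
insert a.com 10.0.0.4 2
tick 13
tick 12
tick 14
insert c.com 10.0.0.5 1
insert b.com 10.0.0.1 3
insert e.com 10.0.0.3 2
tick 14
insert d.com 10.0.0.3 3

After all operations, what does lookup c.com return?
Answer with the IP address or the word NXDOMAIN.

Answer: NXDOMAIN

Derivation:
Op 1: insert e.com -> 10.0.0.3 (expiry=0+1=1). clock=0
Op 2: insert c.com -> 10.0.0.4 (expiry=0+2=2). clock=0
Op 3: insert a.com -> 10.0.0.3 (expiry=0+3=3). clock=0
Op 4: insert d.com -> 10.0.0.2 (expiry=0+3=3). clock=0
Op 5: insert e.com -> 10.0.0.5 (expiry=0+3=3). clock=0
Op 6: insert a.com -> 10.0.0.4 (expiry=0+2=2). clock=0
Op 7: tick 13 -> clock=13. purged={a.com,c.com,d.com,e.com}
Op 8: tick 12 -> clock=25.
Op 9: tick 14 -> clock=39.
Op 10: insert c.com -> 10.0.0.5 (expiry=39+1=40). clock=39
Op 11: insert b.com -> 10.0.0.1 (expiry=39+3=42). clock=39
Op 12: insert e.com -> 10.0.0.3 (expiry=39+2=41). clock=39
Op 13: tick 14 -> clock=53. purged={b.com,c.com,e.com}
Op 14: insert d.com -> 10.0.0.3 (expiry=53+3=56). clock=53
lookup c.com: not in cache (expired or never inserted)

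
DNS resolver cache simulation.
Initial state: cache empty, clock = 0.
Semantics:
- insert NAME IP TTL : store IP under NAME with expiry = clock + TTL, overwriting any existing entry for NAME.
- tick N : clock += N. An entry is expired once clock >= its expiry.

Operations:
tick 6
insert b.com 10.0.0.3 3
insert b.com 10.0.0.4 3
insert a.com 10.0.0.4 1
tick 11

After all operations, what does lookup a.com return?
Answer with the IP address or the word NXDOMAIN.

Answer: NXDOMAIN

Derivation:
Op 1: tick 6 -> clock=6.
Op 2: insert b.com -> 10.0.0.3 (expiry=6+3=9). clock=6
Op 3: insert b.com -> 10.0.0.4 (expiry=6+3=9). clock=6
Op 4: insert a.com -> 10.0.0.4 (expiry=6+1=7). clock=6
Op 5: tick 11 -> clock=17. purged={a.com,b.com}
lookup a.com: not in cache (expired or never inserted)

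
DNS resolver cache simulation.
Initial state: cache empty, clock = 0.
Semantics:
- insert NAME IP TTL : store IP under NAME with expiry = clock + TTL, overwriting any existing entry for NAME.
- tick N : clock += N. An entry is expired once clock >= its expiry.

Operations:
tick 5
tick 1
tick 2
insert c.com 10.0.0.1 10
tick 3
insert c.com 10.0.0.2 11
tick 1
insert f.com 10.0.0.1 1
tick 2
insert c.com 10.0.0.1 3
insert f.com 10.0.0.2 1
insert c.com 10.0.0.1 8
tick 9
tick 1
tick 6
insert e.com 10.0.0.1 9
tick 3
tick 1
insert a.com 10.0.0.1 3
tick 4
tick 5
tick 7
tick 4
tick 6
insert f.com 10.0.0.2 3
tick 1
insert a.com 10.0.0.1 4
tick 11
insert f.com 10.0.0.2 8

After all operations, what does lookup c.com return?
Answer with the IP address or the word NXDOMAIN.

Answer: NXDOMAIN

Derivation:
Op 1: tick 5 -> clock=5.
Op 2: tick 1 -> clock=6.
Op 3: tick 2 -> clock=8.
Op 4: insert c.com -> 10.0.0.1 (expiry=8+10=18). clock=8
Op 5: tick 3 -> clock=11.
Op 6: insert c.com -> 10.0.0.2 (expiry=11+11=22). clock=11
Op 7: tick 1 -> clock=12.
Op 8: insert f.com -> 10.0.0.1 (expiry=12+1=13). clock=12
Op 9: tick 2 -> clock=14. purged={f.com}
Op 10: insert c.com -> 10.0.0.1 (expiry=14+3=17). clock=14
Op 11: insert f.com -> 10.0.0.2 (expiry=14+1=15). clock=14
Op 12: insert c.com -> 10.0.0.1 (expiry=14+8=22). clock=14
Op 13: tick 9 -> clock=23. purged={c.com,f.com}
Op 14: tick 1 -> clock=24.
Op 15: tick 6 -> clock=30.
Op 16: insert e.com -> 10.0.0.1 (expiry=30+9=39). clock=30
Op 17: tick 3 -> clock=33.
Op 18: tick 1 -> clock=34.
Op 19: insert a.com -> 10.0.0.1 (expiry=34+3=37). clock=34
Op 20: tick 4 -> clock=38. purged={a.com}
Op 21: tick 5 -> clock=43. purged={e.com}
Op 22: tick 7 -> clock=50.
Op 23: tick 4 -> clock=54.
Op 24: tick 6 -> clock=60.
Op 25: insert f.com -> 10.0.0.2 (expiry=60+3=63). clock=60
Op 26: tick 1 -> clock=61.
Op 27: insert a.com -> 10.0.0.1 (expiry=61+4=65). clock=61
Op 28: tick 11 -> clock=72. purged={a.com,f.com}
Op 29: insert f.com -> 10.0.0.2 (expiry=72+8=80). clock=72
lookup c.com: not in cache (expired or never inserted)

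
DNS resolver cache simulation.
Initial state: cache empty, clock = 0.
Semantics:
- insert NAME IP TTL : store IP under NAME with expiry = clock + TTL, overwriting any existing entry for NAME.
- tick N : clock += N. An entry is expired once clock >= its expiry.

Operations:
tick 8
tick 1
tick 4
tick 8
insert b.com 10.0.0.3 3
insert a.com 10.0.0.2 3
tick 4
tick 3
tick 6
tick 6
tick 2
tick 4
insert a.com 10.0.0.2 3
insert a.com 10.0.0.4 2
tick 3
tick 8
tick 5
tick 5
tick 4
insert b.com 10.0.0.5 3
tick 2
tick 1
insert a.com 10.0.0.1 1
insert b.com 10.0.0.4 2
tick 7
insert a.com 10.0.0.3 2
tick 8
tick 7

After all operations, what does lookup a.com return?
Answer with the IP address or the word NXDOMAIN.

Op 1: tick 8 -> clock=8.
Op 2: tick 1 -> clock=9.
Op 3: tick 4 -> clock=13.
Op 4: tick 8 -> clock=21.
Op 5: insert b.com -> 10.0.0.3 (expiry=21+3=24). clock=21
Op 6: insert a.com -> 10.0.0.2 (expiry=21+3=24). clock=21
Op 7: tick 4 -> clock=25. purged={a.com,b.com}
Op 8: tick 3 -> clock=28.
Op 9: tick 6 -> clock=34.
Op 10: tick 6 -> clock=40.
Op 11: tick 2 -> clock=42.
Op 12: tick 4 -> clock=46.
Op 13: insert a.com -> 10.0.0.2 (expiry=46+3=49). clock=46
Op 14: insert a.com -> 10.0.0.4 (expiry=46+2=48). clock=46
Op 15: tick 3 -> clock=49. purged={a.com}
Op 16: tick 8 -> clock=57.
Op 17: tick 5 -> clock=62.
Op 18: tick 5 -> clock=67.
Op 19: tick 4 -> clock=71.
Op 20: insert b.com -> 10.0.0.5 (expiry=71+3=74). clock=71
Op 21: tick 2 -> clock=73.
Op 22: tick 1 -> clock=74. purged={b.com}
Op 23: insert a.com -> 10.0.0.1 (expiry=74+1=75). clock=74
Op 24: insert b.com -> 10.0.0.4 (expiry=74+2=76). clock=74
Op 25: tick 7 -> clock=81. purged={a.com,b.com}
Op 26: insert a.com -> 10.0.0.3 (expiry=81+2=83). clock=81
Op 27: tick 8 -> clock=89. purged={a.com}
Op 28: tick 7 -> clock=96.
lookup a.com: not in cache (expired or never inserted)

Answer: NXDOMAIN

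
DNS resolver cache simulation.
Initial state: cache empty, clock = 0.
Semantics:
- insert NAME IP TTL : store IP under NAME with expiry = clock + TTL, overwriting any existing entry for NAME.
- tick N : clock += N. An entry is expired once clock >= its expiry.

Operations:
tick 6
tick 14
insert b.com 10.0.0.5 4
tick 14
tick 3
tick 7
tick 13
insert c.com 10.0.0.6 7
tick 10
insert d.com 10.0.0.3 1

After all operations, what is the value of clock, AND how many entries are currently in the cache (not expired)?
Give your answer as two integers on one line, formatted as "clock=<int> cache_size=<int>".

Answer: clock=67 cache_size=1

Derivation:
Op 1: tick 6 -> clock=6.
Op 2: tick 14 -> clock=20.
Op 3: insert b.com -> 10.0.0.5 (expiry=20+4=24). clock=20
Op 4: tick 14 -> clock=34. purged={b.com}
Op 5: tick 3 -> clock=37.
Op 6: tick 7 -> clock=44.
Op 7: tick 13 -> clock=57.
Op 8: insert c.com -> 10.0.0.6 (expiry=57+7=64). clock=57
Op 9: tick 10 -> clock=67. purged={c.com}
Op 10: insert d.com -> 10.0.0.3 (expiry=67+1=68). clock=67
Final clock = 67
Final cache (unexpired): {d.com} -> size=1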